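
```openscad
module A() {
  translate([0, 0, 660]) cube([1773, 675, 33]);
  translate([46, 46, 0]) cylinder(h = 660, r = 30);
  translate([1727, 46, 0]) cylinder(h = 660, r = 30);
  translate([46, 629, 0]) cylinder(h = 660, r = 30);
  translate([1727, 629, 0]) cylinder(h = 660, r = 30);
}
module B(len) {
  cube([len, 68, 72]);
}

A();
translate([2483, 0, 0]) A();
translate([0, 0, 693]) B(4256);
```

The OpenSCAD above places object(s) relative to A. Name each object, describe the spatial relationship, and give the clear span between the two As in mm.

A is a table. B is a beam. A beam spans the tops of two tables. The clear span between the two tables is 710 mm.

Second table starts at x = 2483; first ends at x = 1773; clear span = 2483 − 1773 = 710 mm.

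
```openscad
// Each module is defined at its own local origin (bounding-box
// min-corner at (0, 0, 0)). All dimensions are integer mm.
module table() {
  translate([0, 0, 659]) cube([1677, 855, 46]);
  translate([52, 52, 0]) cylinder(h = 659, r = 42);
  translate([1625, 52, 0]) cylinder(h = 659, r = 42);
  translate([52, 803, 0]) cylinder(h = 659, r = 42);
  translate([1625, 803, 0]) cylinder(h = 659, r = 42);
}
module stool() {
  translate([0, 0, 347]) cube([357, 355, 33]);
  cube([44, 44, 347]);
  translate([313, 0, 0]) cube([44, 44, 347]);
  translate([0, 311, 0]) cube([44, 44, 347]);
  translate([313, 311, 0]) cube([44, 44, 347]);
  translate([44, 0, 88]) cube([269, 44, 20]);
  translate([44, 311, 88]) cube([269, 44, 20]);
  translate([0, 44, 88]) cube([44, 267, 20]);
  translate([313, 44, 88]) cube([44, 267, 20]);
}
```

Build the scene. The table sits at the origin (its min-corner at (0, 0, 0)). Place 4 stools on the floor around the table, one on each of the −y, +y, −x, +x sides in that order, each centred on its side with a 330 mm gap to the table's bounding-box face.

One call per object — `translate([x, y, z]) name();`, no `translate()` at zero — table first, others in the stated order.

table();
translate([660, -685, 0]) stool();
translate([660, 1185, 0]) stool();
translate([-687, 250, 0]) stool();
translate([2007, 250, 0]) stool();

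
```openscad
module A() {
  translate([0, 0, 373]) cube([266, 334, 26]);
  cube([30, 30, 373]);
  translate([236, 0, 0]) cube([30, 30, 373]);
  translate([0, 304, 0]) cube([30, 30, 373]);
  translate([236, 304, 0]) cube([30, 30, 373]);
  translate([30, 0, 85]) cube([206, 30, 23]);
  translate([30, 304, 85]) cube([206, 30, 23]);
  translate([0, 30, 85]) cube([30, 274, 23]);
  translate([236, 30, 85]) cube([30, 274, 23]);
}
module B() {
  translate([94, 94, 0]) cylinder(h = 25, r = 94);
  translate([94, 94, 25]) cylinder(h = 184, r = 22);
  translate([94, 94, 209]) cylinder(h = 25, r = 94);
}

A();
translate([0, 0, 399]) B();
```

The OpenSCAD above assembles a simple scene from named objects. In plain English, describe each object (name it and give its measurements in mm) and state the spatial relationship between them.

A is a four-legged stool. The seat is 266×334 mm, 26 mm thick, top at z = 399 mm. It stands on four square legs, each 30×30 mm in cross-section, from z = 0 to the seat underside, each flush with a corner of the seat. Four stretchers, 30 mm wide and 23 mm tall, connect adjacent legs with their undersides at z = 85 mm, each running between the inner faces of the legs it joins and aligned with the legs' outer faces on the other axis.

B is a spool: two coaxial disc flanges of radius 94 mm and thickness 25 mm, joined by a core cylinder of radius 22 mm and height 184 mm. The lower flange rests on z = 0 and the three cylinders share a vertical axis.

The spool is on top of the stool.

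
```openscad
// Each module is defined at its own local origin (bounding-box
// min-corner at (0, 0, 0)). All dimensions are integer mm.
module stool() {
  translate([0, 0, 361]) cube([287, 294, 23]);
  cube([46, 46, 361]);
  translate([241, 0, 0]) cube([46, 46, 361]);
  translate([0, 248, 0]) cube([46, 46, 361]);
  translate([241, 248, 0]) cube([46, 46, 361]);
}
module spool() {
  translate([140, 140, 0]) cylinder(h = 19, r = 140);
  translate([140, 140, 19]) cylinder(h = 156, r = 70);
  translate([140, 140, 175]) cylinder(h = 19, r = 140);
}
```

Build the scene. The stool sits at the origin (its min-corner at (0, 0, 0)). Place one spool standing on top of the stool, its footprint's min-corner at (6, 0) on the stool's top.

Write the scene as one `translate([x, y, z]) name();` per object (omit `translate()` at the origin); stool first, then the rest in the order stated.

stool();
translate([6, 0, 384]) spool();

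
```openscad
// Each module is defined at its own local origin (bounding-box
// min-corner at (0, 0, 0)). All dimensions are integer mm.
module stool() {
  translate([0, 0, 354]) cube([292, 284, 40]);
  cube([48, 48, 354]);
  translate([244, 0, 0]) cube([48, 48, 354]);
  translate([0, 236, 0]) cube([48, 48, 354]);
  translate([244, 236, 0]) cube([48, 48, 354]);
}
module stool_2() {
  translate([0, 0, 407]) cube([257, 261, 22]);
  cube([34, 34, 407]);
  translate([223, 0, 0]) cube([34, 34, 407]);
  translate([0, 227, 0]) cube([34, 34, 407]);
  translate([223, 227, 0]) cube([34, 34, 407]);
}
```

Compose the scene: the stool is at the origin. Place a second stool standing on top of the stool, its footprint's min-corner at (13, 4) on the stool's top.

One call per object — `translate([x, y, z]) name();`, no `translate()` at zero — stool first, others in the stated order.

stool();
translate([13, 4, 394]) stool_2();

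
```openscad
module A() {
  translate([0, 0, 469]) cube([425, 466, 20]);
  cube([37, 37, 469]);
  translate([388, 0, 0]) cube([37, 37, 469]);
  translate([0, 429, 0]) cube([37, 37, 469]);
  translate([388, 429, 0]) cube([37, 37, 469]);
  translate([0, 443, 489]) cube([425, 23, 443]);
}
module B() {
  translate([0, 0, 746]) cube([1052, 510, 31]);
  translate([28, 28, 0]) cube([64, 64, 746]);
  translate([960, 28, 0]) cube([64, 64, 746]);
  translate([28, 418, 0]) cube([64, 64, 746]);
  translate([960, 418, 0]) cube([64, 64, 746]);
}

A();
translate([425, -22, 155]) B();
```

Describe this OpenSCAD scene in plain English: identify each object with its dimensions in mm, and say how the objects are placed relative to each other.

A is a chair: 425×466 mm seat, 20 mm thick, top at z = 489 mm, on four 37 mm square corner legs flush with the seat edges. A 23 mm thick backrest slab spans the full seat width, extending 443 mm above the seat top, its back face flush with the seat's +y edge.

B is a table with a 1052×510 mm rectangular top, 31 mm thick, top surface at z = 777 mm, supported by four 64×64 mm square legs, each inset 28 mm from the nearest pair of top edges, running from the floor.

The table is beside the chair with their tops flush at z = 932.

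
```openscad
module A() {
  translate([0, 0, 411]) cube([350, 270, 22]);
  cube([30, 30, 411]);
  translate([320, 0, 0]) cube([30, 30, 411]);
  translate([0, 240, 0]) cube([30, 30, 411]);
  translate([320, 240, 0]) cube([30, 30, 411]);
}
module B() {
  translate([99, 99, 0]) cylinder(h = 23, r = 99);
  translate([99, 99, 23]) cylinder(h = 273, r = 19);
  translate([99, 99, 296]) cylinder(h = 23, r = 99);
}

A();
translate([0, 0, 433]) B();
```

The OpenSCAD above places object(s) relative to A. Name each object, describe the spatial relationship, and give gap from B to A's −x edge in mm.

The spool's min-x is at 0; the stool's min-x is 0; gap = 0 mm.

A is a stool. B is a spool. The spool is on top of the stool. The gap from the spool to the stool's −x edge is 0 mm.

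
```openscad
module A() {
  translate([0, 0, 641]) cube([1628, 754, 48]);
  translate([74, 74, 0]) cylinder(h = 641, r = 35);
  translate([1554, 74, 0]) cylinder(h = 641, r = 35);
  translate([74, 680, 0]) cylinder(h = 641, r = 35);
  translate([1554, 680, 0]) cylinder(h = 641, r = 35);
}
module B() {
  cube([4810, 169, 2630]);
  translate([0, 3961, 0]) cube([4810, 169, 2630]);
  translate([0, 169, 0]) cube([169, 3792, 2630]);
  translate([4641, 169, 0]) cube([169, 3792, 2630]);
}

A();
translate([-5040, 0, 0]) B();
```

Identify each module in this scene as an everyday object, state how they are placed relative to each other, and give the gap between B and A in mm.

A is a table. B is a house frame. The house frame is on the floor beside the table on its −x side. The gap between the house frame and the table is 230 mm.

The house frame's nearest face is 230 mm from the table's −x face.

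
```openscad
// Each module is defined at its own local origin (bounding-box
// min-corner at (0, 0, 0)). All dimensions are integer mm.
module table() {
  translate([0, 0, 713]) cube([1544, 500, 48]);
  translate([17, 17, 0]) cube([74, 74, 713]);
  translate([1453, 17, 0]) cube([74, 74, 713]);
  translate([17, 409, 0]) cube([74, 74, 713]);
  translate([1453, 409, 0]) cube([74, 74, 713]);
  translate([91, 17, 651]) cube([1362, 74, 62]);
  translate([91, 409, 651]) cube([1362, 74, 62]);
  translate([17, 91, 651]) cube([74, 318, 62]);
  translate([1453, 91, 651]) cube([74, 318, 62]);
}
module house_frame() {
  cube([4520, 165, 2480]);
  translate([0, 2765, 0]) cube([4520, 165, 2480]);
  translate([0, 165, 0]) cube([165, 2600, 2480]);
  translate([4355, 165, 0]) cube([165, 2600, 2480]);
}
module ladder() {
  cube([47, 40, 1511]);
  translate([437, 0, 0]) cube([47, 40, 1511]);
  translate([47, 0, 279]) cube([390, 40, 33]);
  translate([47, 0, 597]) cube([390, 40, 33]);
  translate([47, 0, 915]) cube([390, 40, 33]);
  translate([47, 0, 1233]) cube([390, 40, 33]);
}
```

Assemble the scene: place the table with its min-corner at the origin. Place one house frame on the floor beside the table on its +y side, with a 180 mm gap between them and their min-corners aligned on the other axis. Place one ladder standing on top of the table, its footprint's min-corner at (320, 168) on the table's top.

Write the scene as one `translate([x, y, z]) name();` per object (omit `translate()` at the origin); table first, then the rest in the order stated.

table();
translate([0, 680, 0]) house_frame();
translate([320, 168, 761]) ladder();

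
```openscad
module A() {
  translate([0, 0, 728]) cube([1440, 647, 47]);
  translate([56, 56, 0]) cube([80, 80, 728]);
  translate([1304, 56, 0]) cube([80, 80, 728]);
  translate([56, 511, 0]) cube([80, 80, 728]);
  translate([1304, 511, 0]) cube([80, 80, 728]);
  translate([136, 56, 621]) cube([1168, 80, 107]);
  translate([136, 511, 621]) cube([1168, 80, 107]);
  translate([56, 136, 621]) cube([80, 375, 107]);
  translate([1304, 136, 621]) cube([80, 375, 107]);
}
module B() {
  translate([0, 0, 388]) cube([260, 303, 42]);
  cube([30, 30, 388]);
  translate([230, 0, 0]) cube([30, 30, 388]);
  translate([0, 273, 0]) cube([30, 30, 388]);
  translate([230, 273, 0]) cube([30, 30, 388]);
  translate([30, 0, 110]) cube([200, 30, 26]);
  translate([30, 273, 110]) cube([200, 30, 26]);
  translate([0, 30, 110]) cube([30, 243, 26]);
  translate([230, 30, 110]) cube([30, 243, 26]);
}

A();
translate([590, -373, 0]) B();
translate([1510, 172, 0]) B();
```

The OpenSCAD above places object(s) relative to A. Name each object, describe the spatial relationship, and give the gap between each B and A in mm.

Each stool's nearest face is 70 mm from the table's bounding box.

A is a table. B is a stool. Two stools sit around the table at the −y, +x sides. The gap between each stool and the table is 70 mm.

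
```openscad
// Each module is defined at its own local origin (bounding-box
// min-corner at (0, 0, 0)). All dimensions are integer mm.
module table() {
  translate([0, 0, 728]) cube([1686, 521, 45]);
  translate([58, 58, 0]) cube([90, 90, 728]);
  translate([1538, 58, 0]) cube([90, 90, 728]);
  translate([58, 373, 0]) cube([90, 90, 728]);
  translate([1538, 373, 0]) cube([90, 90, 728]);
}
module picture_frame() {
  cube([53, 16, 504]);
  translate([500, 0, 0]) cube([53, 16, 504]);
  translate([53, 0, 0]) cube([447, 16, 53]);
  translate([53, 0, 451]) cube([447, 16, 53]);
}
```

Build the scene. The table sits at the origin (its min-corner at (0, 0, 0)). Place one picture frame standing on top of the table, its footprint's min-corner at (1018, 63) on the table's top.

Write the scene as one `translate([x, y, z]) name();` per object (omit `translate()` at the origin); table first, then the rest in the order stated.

table();
translate([1018, 63, 773]) picture_frame();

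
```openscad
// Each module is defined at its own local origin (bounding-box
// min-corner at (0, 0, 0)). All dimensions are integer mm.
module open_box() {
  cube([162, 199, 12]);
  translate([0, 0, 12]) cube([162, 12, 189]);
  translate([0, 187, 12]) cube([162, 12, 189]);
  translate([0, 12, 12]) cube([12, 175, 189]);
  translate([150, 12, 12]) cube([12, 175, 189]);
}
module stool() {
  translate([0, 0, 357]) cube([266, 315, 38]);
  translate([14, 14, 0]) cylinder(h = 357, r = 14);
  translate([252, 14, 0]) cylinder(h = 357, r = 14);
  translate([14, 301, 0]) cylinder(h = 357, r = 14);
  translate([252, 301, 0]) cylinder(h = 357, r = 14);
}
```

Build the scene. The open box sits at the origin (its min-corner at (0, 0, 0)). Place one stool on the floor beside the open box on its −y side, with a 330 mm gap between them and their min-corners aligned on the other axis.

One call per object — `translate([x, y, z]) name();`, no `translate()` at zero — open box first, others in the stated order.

open_box();
translate([0, -645, 0]) stool();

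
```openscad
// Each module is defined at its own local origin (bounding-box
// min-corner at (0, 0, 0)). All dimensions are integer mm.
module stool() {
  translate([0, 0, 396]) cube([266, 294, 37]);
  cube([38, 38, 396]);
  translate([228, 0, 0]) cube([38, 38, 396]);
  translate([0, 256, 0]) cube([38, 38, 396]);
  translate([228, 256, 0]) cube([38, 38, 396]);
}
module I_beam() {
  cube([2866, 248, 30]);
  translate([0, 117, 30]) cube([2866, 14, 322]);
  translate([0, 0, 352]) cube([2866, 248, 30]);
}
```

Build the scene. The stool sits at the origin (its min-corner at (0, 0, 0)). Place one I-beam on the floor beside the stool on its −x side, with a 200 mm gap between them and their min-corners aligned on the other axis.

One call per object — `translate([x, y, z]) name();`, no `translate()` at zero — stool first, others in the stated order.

stool();
translate([-3066, 0, 0]) I_beam();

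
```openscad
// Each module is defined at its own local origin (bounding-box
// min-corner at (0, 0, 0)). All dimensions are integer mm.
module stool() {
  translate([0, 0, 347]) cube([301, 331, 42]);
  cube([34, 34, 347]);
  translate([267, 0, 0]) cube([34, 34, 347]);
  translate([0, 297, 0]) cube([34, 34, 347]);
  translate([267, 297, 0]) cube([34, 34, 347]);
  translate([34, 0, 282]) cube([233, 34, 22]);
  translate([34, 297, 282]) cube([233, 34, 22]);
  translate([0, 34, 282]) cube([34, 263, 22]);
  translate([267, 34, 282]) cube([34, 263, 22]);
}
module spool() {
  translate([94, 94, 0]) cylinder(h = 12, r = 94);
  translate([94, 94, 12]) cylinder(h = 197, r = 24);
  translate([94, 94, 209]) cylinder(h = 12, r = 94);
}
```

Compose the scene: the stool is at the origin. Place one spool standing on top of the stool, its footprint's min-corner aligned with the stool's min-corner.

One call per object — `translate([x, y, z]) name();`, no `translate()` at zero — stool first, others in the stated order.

stool();
translate([0, 0, 389]) spool();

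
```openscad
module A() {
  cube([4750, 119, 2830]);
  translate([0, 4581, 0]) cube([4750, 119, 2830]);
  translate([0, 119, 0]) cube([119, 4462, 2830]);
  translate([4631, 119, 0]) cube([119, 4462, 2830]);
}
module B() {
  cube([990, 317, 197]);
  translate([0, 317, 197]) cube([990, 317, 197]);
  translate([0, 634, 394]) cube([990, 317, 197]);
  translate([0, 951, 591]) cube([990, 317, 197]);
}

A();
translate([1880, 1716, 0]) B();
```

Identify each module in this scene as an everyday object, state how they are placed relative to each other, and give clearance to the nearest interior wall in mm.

Clearances: x = 1761, y = 1597; minimum 1597 mm.

A is a house frame. B is a staircase. The staircase sits inside the house frame, centred. The clearance to the nearest interior wall is 1597 mm.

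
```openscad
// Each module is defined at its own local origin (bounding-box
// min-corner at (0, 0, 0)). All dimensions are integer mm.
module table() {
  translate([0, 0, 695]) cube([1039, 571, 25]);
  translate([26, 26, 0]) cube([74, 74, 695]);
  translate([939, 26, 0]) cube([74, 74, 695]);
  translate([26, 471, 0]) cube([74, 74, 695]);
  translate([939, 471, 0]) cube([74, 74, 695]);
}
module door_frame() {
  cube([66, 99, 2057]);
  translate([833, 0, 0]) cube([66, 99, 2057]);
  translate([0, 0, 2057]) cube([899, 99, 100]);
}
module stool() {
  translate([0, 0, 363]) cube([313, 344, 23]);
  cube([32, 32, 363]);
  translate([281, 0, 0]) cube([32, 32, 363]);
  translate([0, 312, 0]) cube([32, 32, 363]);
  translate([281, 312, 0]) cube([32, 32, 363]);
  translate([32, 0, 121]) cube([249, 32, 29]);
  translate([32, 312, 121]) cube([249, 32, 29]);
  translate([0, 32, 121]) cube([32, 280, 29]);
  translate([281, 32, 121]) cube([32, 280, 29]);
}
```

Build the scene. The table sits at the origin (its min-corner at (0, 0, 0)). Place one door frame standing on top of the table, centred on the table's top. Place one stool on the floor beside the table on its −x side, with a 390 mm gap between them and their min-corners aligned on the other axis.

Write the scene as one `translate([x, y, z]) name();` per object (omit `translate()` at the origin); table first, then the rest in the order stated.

table();
translate([70, 236, 720]) door_frame();
translate([-703, 0, 0]) stool();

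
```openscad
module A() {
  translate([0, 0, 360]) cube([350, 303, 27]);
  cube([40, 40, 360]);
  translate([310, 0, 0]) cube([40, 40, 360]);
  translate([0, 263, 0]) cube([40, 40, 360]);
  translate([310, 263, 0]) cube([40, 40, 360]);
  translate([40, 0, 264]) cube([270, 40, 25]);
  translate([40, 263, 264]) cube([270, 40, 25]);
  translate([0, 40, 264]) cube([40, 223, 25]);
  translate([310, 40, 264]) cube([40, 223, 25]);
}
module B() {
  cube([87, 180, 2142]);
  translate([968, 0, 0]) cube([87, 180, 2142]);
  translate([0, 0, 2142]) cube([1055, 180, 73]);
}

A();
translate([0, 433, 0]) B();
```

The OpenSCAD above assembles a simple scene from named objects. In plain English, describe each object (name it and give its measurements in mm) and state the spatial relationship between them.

A is a four-legged stool. The seat is a 350×303×27 mm slab whose top surface is at z = 387 mm; four square legs, each 40×40 mm in cross-section, run from the floor (z = 0) to the underside of the seat, each flush with a corner of the seat. Four stretchers, 40 mm wide and 25 mm tall, connect adjacent legs with their undersides at z = 264 mm, each running between the inner faces of the legs it joins and aligned with the legs' outer faces on the other axis.

B is a rectangular door frame: two vertical jambs of 87×180 mm section, 2142 mm tall, with a clear opening 881 mm wide between their inner faces. A header 73 mm tall and 180 mm deep lies on top of the jambs and spans the full outside width.

The door frame is on the floor beside the stool on its +y side.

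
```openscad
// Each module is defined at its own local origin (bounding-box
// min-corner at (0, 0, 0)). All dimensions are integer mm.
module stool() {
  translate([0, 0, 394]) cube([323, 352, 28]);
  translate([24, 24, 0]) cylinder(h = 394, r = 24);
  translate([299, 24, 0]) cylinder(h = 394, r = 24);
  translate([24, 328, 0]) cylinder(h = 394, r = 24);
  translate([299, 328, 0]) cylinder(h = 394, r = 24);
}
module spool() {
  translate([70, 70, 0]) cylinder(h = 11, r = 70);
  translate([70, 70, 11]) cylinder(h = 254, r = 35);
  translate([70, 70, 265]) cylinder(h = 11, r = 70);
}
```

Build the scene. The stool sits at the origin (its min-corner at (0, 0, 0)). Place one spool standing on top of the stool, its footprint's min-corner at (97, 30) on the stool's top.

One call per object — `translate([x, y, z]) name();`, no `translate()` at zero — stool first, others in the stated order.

stool();
translate([97, 30, 422]) spool();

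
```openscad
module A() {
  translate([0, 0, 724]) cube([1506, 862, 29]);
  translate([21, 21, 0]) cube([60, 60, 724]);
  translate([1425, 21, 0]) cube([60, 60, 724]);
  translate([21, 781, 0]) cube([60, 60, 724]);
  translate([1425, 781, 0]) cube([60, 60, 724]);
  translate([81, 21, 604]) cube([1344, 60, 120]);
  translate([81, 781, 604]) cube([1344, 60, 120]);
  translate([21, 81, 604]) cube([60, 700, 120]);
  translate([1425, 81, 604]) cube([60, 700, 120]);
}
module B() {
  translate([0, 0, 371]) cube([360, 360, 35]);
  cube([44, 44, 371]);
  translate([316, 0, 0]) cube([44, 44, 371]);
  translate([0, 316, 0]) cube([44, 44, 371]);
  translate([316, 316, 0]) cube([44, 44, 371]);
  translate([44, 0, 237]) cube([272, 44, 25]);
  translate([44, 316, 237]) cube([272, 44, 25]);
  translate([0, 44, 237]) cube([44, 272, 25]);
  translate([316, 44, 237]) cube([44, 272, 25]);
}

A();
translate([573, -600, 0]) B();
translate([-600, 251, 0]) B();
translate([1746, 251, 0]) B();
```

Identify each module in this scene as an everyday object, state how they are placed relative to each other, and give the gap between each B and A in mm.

Each stool's nearest face is 240 mm from the table's bounding box.

A is a table. B is a stool. Three stools sit around the table at the −y, −x, +x sides. The gap between each stool and the table is 240 mm.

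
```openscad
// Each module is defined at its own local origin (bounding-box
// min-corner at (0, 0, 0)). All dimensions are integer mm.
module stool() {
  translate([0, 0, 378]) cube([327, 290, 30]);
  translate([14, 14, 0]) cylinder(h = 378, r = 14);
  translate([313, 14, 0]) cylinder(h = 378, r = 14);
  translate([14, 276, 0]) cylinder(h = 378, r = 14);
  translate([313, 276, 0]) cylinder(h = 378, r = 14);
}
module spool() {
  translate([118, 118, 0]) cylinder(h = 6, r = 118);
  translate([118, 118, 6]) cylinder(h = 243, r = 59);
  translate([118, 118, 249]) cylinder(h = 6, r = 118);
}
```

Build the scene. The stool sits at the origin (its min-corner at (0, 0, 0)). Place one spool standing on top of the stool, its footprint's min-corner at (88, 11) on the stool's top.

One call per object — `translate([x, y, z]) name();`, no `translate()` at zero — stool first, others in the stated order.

stool();
translate([88, 11, 408]) spool();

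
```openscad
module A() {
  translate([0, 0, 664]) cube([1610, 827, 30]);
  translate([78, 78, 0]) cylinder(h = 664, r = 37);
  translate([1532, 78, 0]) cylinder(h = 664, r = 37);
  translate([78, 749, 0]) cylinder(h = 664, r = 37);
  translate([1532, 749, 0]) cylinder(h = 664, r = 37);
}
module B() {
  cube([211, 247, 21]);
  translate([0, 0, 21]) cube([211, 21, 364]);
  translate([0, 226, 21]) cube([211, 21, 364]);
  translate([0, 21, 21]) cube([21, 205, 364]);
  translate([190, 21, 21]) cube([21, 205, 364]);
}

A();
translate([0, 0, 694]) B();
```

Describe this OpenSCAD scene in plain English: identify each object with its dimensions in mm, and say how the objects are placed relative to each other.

A is a table with a 1610×827 mm rectangular top, 30 mm thick, top surface at z = 694 mm, supported by four round legs of 74 mm diameter, each leg's bounding box inset 41 mm from the nearest pair of top edges, running from the floor.

B is an open-topped rectangular box: outside dimensions 211×247×385 mm, with a uniform wall and base thickness of 21 mm. The base is a full 211×247 slab on the floor; four walls sit on top of the base. The front and back walls (the −y and +y sides) span the full width; the two side walls fit between them.

The open box is on top of the table.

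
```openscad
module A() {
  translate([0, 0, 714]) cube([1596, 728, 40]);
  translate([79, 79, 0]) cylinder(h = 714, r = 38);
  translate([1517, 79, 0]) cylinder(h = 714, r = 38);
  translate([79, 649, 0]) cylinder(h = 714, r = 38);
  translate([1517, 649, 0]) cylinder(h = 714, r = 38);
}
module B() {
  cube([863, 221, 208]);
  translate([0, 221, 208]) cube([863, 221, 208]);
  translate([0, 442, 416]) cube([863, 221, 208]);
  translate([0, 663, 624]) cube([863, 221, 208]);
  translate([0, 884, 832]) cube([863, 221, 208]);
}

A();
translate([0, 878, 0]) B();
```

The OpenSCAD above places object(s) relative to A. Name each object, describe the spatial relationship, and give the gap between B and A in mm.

The staircase's nearest face is 150 mm from the table's +y face.

A is a table. B is a staircase. The staircase is on the floor beside the table on its +y side. The gap between the staircase and the table is 150 mm.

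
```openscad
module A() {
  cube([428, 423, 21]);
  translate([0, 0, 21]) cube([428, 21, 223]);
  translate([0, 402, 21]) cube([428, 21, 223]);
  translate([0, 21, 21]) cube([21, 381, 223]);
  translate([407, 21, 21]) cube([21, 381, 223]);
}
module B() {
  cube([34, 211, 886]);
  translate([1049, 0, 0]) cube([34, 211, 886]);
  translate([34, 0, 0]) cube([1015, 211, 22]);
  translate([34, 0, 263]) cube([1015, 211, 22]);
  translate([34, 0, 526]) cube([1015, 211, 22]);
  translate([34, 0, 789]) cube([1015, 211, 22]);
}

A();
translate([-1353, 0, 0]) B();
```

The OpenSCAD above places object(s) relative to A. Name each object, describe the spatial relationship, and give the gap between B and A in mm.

The bookshelf's nearest face is 270 mm from the open box's −x face.

A is an open box. B is a bookshelf. The bookshelf is on the floor beside the open box on its −x side. The gap between the bookshelf and the open box is 270 mm.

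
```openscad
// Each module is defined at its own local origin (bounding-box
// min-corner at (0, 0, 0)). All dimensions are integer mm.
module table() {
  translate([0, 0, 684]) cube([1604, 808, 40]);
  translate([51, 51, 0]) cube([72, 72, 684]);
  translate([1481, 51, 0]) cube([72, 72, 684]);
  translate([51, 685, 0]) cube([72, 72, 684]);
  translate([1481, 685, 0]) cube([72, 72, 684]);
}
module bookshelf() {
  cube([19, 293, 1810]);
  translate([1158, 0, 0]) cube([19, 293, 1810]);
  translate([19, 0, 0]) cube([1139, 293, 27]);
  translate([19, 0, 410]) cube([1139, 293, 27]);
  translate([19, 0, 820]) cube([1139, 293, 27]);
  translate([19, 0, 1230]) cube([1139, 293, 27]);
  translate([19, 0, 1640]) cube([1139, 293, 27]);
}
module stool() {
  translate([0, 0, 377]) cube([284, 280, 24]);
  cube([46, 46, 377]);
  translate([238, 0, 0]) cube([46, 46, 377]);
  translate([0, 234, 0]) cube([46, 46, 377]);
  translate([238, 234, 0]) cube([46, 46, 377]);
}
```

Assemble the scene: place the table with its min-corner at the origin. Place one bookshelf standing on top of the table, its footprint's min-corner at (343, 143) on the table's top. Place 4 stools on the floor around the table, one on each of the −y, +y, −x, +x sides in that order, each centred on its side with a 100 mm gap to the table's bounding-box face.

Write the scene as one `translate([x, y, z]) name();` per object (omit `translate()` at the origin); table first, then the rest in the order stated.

table();
translate([343, 143, 724]) bookshelf();
translate([660, -380, 0]) stool();
translate([660, 908, 0]) stool();
translate([-384, 264, 0]) stool();
translate([1704, 264, 0]) stool();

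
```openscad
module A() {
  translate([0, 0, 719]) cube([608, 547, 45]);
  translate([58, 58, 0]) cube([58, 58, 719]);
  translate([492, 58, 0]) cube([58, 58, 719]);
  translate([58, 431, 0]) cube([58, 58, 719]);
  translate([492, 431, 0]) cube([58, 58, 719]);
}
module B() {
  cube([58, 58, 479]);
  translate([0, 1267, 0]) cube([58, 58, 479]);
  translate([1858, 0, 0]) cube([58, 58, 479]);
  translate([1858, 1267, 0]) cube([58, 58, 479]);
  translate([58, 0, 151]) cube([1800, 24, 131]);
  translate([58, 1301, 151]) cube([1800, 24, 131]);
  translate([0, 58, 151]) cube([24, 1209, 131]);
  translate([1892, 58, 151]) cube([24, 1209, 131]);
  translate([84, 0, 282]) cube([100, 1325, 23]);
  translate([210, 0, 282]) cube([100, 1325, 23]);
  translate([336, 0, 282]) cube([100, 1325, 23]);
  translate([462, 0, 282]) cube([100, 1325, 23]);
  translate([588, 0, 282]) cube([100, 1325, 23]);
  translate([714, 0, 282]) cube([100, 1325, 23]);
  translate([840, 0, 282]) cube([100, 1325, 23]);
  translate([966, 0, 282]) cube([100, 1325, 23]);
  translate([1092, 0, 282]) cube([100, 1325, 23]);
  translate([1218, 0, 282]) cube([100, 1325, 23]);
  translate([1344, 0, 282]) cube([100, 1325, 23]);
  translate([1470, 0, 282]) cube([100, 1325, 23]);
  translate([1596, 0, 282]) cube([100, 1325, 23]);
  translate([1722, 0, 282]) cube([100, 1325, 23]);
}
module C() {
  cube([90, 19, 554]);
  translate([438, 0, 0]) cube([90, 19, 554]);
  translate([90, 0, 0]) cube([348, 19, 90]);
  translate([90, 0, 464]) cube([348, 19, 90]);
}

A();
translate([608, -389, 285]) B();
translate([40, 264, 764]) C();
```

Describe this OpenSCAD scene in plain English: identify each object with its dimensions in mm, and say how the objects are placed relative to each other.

A is a table: top 608 mm (x) × 547 mm (y), 45 mm thick, upper face at z = 764 mm, on four 58×58 mm square legs, each inset 58 mm from the nearest pair of top edges, running from z = 0 to the bottom of the top.

B is a bed frame 1916 mm long (x) by 1325 mm wide (y). Four 58×58 mm corner posts, 479 mm tall, at the corners of the footprint. Four rails of 24 mm thickness and 131 mm height run between adjacent posts with their undersides at z = 151 mm, their outer faces flush with the outside of the frame (the two x-running rails run between the posts' inner faces; the two y-running rails run between the posts' inner faces). 14 slats, each 100 mm wide (x) and 23 mm thick, lie across the top of the two x-running rails, running the full 1325 mm width of the frame in y; the slats are evenly spaced along x between the inner faces of the end posts with equal gaps (rounded down to the nearest mm) at the −x end and between each pair — any rounding remainder accumulates at the +x end.

C is a picture frame with a 348×374 mm rectangular opening (x by z) and a uniform 90 mm border on every side. Frame depth is 19 mm along y. It is built from two vertical stiles running the full outside height and two horizontal rails spanning the gap between the stiles.

The bed frame is beside the table with their tops flush at z = 764. The picture frame is on top of the table, centred.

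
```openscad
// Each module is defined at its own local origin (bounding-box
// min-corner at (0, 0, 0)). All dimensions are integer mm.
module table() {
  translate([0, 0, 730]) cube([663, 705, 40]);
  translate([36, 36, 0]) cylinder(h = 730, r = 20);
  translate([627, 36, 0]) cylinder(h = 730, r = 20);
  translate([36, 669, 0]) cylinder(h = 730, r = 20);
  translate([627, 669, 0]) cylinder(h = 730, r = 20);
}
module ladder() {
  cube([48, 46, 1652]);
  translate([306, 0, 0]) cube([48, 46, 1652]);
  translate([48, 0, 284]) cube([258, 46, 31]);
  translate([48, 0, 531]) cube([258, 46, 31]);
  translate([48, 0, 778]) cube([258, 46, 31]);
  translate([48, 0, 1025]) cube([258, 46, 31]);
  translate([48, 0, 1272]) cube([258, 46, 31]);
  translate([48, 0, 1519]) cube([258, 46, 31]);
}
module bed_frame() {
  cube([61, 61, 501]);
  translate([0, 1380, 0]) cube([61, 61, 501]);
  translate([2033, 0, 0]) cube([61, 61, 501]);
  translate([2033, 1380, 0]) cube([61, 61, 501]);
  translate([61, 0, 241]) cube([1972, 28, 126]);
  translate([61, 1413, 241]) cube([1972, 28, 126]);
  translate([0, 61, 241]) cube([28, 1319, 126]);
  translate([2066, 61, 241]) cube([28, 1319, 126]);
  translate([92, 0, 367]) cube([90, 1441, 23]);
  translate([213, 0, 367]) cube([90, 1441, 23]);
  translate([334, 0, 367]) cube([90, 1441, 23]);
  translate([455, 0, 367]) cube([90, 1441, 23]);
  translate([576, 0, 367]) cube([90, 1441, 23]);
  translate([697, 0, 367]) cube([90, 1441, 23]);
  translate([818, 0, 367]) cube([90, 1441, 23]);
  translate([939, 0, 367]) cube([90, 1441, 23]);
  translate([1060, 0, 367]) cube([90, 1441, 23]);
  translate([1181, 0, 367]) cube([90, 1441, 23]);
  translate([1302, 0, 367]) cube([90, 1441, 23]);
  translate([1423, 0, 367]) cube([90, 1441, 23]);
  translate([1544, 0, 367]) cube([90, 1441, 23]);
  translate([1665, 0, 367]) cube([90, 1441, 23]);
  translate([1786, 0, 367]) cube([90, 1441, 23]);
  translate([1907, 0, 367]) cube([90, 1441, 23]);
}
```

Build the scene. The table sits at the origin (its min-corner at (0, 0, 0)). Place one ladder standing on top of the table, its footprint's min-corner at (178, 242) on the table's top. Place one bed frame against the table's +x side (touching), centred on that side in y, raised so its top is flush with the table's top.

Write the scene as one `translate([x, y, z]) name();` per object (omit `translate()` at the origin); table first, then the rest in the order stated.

table();
translate([178, 242, 770]) ladder();
translate([663, -368, 269]) bed_frame();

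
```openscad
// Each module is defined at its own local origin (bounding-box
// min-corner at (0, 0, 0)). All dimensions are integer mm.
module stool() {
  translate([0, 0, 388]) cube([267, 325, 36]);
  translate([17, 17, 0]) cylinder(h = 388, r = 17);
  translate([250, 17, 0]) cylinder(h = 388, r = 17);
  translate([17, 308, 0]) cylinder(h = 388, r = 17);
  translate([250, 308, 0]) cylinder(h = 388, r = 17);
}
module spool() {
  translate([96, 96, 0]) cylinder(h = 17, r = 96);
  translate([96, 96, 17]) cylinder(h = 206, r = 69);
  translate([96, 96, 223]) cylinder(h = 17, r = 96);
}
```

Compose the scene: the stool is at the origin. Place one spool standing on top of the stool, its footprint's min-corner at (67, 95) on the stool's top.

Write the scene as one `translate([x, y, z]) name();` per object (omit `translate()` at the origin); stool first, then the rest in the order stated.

stool();
translate([67, 95, 424]) spool();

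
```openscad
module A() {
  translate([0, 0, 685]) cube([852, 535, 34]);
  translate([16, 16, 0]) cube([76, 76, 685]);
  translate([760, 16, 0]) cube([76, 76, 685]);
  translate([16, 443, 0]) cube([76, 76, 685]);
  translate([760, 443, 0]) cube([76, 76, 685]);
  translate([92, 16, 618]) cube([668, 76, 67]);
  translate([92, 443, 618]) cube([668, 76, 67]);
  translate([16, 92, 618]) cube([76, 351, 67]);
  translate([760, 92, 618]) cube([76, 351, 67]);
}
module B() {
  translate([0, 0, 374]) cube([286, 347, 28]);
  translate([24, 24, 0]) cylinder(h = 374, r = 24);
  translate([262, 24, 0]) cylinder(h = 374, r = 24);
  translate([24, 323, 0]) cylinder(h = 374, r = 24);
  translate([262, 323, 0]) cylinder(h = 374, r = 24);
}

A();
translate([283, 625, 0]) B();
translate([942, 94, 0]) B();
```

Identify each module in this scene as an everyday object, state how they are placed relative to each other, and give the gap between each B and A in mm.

A is a table. B is a stool. Two stools sit around the table at the +y, +x sides. The gap between each stool and the table is 90 mm.

Each stool's nearest face is 90 mm from the table's bounding box.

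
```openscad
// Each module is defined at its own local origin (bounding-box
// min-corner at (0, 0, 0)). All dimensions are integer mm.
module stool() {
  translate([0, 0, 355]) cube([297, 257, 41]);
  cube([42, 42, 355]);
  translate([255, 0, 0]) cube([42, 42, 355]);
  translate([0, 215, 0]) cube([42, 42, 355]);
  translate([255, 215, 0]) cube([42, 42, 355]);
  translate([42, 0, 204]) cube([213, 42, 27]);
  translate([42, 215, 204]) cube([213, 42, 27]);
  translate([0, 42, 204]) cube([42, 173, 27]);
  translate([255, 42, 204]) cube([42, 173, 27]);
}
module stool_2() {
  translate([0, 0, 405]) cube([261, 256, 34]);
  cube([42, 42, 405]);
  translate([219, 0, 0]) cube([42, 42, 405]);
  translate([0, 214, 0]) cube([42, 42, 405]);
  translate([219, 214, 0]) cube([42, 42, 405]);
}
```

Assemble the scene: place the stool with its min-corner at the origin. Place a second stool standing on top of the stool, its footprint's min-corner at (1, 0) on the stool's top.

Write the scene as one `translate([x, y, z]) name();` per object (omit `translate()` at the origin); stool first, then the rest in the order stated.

stool();
translate([1, 0, 396]) stool_2();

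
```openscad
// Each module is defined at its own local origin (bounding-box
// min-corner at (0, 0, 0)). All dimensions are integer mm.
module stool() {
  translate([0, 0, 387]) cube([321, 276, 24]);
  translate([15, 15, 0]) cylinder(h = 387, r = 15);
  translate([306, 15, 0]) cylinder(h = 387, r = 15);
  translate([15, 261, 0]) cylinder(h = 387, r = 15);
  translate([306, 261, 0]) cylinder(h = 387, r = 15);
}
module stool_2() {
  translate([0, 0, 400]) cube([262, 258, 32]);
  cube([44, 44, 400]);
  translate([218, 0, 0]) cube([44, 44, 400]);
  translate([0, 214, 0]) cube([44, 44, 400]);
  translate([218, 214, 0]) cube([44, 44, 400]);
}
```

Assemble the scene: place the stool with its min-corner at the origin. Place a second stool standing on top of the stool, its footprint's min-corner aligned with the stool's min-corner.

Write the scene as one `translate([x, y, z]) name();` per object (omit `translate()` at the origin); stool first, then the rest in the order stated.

stool();
translate([0, 0, 411]) stool_2();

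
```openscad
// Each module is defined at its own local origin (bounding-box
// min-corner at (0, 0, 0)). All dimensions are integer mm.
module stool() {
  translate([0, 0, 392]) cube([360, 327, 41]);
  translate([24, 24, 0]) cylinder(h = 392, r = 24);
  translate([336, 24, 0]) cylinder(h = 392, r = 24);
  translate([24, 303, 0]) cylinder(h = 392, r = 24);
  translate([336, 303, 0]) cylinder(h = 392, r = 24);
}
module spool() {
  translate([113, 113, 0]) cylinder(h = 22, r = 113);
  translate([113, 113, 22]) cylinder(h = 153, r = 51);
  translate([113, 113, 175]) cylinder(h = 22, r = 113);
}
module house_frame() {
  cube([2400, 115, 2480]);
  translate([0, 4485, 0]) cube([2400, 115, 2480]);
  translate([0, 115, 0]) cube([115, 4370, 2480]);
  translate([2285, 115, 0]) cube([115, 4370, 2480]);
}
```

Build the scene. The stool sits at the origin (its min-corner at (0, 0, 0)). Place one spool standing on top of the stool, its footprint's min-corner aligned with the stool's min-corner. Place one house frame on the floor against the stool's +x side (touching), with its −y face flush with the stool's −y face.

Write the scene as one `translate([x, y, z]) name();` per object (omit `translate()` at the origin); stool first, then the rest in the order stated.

stool();
translate([0, 0, 433]) spool();
translate([360, 0, 0]) house_frame();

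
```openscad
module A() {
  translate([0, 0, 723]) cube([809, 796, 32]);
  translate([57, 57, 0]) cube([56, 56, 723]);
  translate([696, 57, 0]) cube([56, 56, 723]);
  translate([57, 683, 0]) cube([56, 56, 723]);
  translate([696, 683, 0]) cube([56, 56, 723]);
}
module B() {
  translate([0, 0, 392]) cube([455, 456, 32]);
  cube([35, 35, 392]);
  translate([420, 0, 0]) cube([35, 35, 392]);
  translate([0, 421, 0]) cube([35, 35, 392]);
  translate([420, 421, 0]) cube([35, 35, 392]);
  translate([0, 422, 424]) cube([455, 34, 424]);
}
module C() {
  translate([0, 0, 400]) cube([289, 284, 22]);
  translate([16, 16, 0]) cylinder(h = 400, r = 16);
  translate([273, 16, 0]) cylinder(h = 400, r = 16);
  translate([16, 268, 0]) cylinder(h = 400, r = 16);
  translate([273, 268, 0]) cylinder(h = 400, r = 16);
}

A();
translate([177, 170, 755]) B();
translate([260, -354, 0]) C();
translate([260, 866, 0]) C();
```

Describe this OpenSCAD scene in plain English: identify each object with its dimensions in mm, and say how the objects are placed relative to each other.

A is a rectangular dining table. The top is 809×796×32 mm with its upper surface at z = 755 mm. It stands on four 56×56 mm square legs, each inset 57 mm from the nearest pair of top edges, running from the floor to the underside of the top.

B is a chair. The seat is a 455×456×32 mm slab with its top at z = 424 mm, on four 35×35 mm corner legs (flush with the seat edges, standing on z = 0). A flat backrest 34 mm thick, 424 mm tall, spans the full seat width and rises from the seat top along its +y edge, rear face flush with the rear of the seat.

C is a simple wooden stool: a rectangular seat 289 mm (x) by 284 mm (y), 22 mm thick, top face at z = 422 mm, on four round legs, each 32 mm in diameter. The legs rest on z = 0, each leg's axis is inset half a diameter from the nearest pair of seat edges (so the leg's bounding box is flush with the corner).

The chair is on top of the table, centred. Two stools sit around the table at the −y, +y sides.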